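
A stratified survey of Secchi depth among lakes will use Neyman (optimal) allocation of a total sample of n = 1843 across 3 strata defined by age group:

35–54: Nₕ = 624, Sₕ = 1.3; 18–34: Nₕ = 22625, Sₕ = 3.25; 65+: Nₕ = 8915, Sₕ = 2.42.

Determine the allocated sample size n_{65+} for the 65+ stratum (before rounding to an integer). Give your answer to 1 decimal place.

Neyman allocation: nₕ = n·NₕSₕ / Σⱼ NⱼSⱼ.
Σ NⱼSⱼ = 624·1.3 + 22625·3.25 + 8915·2.42 = 95916.75.
n_{65+} = 1843·8915·2.42 / 95916.75 = 414.5.

414.5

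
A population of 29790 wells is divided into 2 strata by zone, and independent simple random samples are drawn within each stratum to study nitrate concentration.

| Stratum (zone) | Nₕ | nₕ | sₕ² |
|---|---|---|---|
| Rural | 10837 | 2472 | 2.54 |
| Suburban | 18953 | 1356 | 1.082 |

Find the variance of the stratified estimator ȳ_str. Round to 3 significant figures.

4.05 × 10^-4

Var(ȳ_str) = Σₕ Wₕ²(1 − fₕ)sₕ²/nₕ with Wₕ = Nₕ/N, N = 29790.
Rural: Wₕ = 0.36377979; term = 0.36377979²·(1 − 0.22810741)·2.54/2472 = 1.049589 × 10^-4.
Suburban: Wₕ = 0.63622021; term = 0.63622021²·(1 − 0.07154540)·1.082/1356 = 2.99877 × 10^-4.
Sum = 4.048359 × 10^-4.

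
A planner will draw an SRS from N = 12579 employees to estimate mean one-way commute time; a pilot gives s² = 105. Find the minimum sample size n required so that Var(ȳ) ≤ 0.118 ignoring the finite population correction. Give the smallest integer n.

Without fpc, n₀ = s²/D = 105/0.118 = 889.8305.
Rounding up, n = 890.

890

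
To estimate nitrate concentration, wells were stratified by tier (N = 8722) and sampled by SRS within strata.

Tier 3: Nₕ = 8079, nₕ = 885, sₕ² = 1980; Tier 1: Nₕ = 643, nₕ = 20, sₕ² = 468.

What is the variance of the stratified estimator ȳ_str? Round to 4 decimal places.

1.8325

Var(ȳ_str) = Σₕ Wₕ²(1 − fₕ)sₕ²/nₕ with Wₕ = Nₕ/N, N = 8722.
Tier 3: Wₕ = 0.92627838; term = 0.92627838²·(1 − 0.10954326)·1980/885 = 1.709298.
Tier 1: Wₕ = 0.07372162; term = 0.07372162²·(1 − 0.03110420)·468/20 = 0.12322043.
Sum = 1.8325184.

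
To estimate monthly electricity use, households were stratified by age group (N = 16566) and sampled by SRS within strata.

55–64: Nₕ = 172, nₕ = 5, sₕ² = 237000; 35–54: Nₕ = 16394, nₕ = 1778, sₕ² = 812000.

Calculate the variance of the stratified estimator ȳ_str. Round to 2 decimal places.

Var(ȳ_str) = Σₕ Wₕ²(1 − fₕ)sₕ²/nₕ with Wₕ = Nₕ/N, N = 16566.
55–64: Wₕ = 0.01038271; term = 0.01038271²·(1 − 0.02906977)·237000/5 = 4.9612138.
35–54: Wₕ = 0.98961729; term = 0.98961729²·(1 − 0.10845431)·812000/1778 = 398.75159.
Sum = 403.7128.

403.71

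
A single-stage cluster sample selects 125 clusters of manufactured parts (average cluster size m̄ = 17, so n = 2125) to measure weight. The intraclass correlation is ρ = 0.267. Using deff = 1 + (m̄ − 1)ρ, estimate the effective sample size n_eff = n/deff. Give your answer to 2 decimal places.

403.07

deff = 1 + (17 − 1)·0.267 = 1 + 4.272 = 5.272.
n_eff = 2125 / 5.272 = 403.07.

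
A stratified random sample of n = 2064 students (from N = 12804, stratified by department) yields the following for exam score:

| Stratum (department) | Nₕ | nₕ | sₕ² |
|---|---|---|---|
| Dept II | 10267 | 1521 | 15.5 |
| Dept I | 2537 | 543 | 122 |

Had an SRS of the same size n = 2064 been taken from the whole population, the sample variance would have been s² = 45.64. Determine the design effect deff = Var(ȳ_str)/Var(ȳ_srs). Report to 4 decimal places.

0.6747

Var(ȳ_str) = Σ Wₕ²(1−fₕ)sₕ²/nₕ with Wₕ = Nₕ/12804:
  Dept II: (10267/12804)²·(1−1521/10267)·15.5/1521 = 0.0055816704
  Dept I: (2537/12804)²·(1−543/2537)·122/543 = 0.0069328897
  → Var(ȳ_str) = 0.01251456.
Var(ȳ_srs) = (1 − 2064/12804)·45.64/2064 = 0.018547892.
deff = 0.01251456 / 0.018547892 = 0.6747.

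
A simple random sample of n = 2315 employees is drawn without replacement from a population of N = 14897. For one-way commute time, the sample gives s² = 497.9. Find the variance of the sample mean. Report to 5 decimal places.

0.18165

Under SRS without replacement, Var(ȳ) = (1 − f)·s²/n with f = n/N = 2315/14897 = 0.15540042.
Var(ȳ) = (1 − 0.15540042)·497.9/2315 = 0.84459958·0.21507559 = 0.18165276.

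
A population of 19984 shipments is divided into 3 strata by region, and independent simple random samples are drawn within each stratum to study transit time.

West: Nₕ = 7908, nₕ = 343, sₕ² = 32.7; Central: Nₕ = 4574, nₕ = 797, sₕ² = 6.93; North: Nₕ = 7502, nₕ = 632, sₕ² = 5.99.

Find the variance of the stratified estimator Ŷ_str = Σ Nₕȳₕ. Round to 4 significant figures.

Var(Ŷ_str) = Σₕ Nₕ²(1 − fₕ)sₕ²/nₕ.
West: 7908²·(1 − 343/7908)·32.7/343 = 5.7033395 × 10^6.
Central: 4574²·(1 − 797/4574)·6.93/797 = 150216.65.
North: 7502²·(1 − 632/7502)·5.99/632 = 488476.35.
Sum = 6.3420325 × 10^6.

6.342 × 10^6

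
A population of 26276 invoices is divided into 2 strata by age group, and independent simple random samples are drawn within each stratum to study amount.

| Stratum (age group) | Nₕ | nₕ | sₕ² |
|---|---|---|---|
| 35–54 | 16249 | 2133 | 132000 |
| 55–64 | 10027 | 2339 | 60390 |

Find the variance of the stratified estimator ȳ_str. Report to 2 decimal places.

23.44

Var(ȳ_str) = Σₕ Wₕ²(1 − fₕ)sₕ²/nₕ with Wₕ = Nₕ/N, N = 26276.
35–54: Wₕ = 0.61839702; term = 0.61839702²·(1 − 0.13126962)·132000/2133 = 20.559041.
55–64: Wₕ = 0.38160298; term = 0.38160298²·(1 − 0.23327017)·60390/2339 = 2.8827083.
Sum = 23.441749.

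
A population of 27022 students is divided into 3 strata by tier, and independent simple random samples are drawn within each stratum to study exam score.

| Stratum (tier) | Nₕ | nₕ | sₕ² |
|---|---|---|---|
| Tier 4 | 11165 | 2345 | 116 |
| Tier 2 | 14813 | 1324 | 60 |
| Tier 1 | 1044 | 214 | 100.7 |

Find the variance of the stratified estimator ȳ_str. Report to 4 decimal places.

Var(ȳ_str) = Σₕ Wₕ²(1 − fₕ)sₕ²/nₕ with Wₕ = Nₕ/N, N = 27022.
Tier 4: Wₕ = 0.41318185; term = 0.41318185²·(1 − 0.21003135)·116/2345 = 0.006671254.
Tier 2: Wₕ = 0.54818296; term = 0.54818296²·(1 − 0.08938095)·60/1324 = 0.012400839.
Tier 1: Wₕ = 0.03863519; term = 0.03863519²·(1 − 0.20498084)·100.7/214 = 5.5841787 × 10^-4.
Sum = 0.019630511.

0.0196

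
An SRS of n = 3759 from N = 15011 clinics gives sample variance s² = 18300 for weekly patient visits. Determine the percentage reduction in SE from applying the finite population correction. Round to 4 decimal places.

13.4215

f = n/N = 3759/15011 = 0.25041636.
SE_no-fpc = √(s²/n) = 2.2064261; SE_fpc = √((1−f)s²/n) = 1.9102906.
Ratio = √(1−f) = 0.86578498. Reduction = 100·(1 − 0.86578498) = 13.4215%.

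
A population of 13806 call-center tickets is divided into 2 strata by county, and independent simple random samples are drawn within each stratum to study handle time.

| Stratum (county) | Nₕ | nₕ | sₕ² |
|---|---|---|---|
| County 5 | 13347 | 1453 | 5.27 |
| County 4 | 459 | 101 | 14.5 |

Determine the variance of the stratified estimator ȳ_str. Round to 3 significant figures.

Var(ȳ_str) = Σₕ Wₕ²(1 − fₕ)sₕ²/nₕ with Wₕ = Nₕ/N, N = 13806.
County 5: Wₕ = 0.96675359; term = 0.96675359²·(1 − 0.10886341)·5.27/1453 = 0.0030207922.
County 4: Wₕ = 0.03324641; term = 0.03324641²·(1 − 0.22004357)·14.5/101 = 1.237675 × 10^-4.
Sum = 0.0031445597.

0.00314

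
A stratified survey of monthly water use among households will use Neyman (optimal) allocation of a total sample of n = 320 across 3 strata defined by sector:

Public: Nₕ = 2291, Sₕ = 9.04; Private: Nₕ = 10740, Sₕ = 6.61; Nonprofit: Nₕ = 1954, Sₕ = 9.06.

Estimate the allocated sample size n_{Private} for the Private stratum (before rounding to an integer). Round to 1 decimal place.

207.6

Neyman allocation: nₕ = n·NₕSₕ / Σⱼ NⱼSⱼ.
Σ NⱼSⱼ = 2291·9.04 + 10740·6.61 + 1954·9.06 = 109405.28.
n_{Private} = 320·10740·6.61 / 109405.28 = 207.6.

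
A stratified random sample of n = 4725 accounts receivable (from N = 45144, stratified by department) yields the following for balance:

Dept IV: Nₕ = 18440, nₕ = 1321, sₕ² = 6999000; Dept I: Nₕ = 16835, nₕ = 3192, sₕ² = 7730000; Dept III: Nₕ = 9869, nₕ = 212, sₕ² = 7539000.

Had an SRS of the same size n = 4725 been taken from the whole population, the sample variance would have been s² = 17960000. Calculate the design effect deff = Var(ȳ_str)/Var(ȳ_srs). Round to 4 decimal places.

0.8100

Var(ȳ_str) = Σ Wₕ²(1−fₕ)sₕ²/nₕ with Wₕ = Nₕ/45144:
  Dept IV: (18440/45144)²·(1−1321/18440)·6999000/1321 = 820.67728
  Dept I: (16835/45144)²·(1−3192/16835)·7730000/3192 = 272.92262
  Dept III: (9869/45144)²·(1−212/9869)·7539000/212 = 1663.0036
  → Var(ȳ_str) = 2756.6035.
Var(ȳ_srs) = (1 − 4725/45144)·17960000/4725 = 3403.2202.
deff = 2756.6035 / 3403.2202 = 0.8100.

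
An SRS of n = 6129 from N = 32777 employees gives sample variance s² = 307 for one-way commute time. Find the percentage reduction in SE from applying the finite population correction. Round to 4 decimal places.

9.8330

f = n/N = 6129/32777 = 0.18699088.
SE_no-fpc = √(s²/n) = 0.22380737; SE_fpc = √((1−f)s²/n) = 0.20180043.
Ratio = √(1−f) = 0.90167018. Reduction = 100·(1 − 0.90167018) = 9.8330%.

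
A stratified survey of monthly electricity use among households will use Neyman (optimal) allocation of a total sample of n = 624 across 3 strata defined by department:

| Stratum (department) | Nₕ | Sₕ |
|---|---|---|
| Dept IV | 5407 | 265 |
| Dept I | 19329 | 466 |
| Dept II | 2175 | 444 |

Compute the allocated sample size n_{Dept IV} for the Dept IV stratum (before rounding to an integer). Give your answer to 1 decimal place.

78.4

Neyman allocation: nₕ = n·NₕSₕ / Σⱼ NⱼSⱼ.
Σ NⱼSⱼ = 5407·265 + 19329·466 + 2175·444 = 1.1405869 × 10^7.
n_{Dept IV} = 624·5407·265 / (1.1405869 × 10^7) = 78.4.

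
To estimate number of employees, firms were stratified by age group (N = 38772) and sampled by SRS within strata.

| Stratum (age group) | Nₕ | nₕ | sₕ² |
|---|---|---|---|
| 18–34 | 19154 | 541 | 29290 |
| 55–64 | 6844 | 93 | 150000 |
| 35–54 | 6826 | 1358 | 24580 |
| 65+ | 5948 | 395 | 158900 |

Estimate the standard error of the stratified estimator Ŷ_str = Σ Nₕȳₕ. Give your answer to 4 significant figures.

Var(Ŷ_str) = Σₕ Nₕ²(1 − fₕ)sₕ²/nₕ.
18–34: 19154²·(1 − 541/19154)·29290/541 = 1.9301807 × 10^10.
55–64: 6844²·(1 − 93/6844)·150000/93 = 7.4522329 × 10^10.
35–54: 6826²·(1 − 1358/6826)·24580/1358 = 6.7558018 × 10^8.
65+: 5948²·(1 − 395/5948)·158900/395 = 1.3286954 × 10^10.
Sum = 1.0778667 × 10^11.
SE = √(1.0778667 × 10^11) = 328300.

328300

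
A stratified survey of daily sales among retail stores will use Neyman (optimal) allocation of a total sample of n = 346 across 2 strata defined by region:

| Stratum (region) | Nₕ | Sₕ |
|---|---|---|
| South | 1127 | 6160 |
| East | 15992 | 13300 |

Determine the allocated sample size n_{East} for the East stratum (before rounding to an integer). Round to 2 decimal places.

335.06

Neyman allocation: nₕ = n·NₕSₕ / Σⱼ NⱼSⱼ.
Σ NⱼSⱼ = 1127·6160 + 15992·13300 = 2.1963592 × 10^8.
n_{East} = 346·15992·13300 / (2.1963592 × 10^8) = 335.06.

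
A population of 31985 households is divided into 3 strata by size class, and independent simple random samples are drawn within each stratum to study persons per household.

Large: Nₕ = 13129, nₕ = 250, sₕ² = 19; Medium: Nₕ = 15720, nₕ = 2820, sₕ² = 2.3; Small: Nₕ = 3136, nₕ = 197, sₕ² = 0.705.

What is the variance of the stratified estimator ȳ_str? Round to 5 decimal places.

0.01276

Var(ȳ_str) = Σₕ Wₕ²(1 − fₕ)sₕ²/nₕ with Wₕ = Nₕ/N, N = 31985.
Large: Wₕ = 0.41047366; term = 0.41047366²·(1 − 0.01904182)·19/250 = 0.012561302.
Medium: Wₕ = 0.49148038; term = 0.49148038²·(1 − 0.17938931)·2.3/2820 = 1.6166956 × 10^-4.
Small: Wₕ = 0.09804596; term = 0.09804596²·(1 − 0.06281888)·0.705/197 = 3.2240801 × 10^-5.
Sum = 0.012755212.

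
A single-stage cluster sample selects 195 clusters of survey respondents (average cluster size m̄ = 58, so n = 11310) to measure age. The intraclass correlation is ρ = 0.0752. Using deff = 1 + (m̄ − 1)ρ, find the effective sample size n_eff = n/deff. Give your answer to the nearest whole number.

2139

deff = 1 + (58 − 1)·0.0752 = 1 + 4.2864 = 5.2864.
n_eff = 11310 / 5.2864 = 2139.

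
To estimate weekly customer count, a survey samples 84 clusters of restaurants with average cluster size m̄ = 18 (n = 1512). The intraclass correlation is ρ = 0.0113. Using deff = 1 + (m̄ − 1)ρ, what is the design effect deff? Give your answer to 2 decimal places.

1.19

deff = 1 + (18 − 1)·0.0113 = 1 + 0.1921 = 1.1921.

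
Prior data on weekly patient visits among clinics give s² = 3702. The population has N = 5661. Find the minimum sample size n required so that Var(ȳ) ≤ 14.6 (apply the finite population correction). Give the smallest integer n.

243

Without fpc, n₀ = s²/D = 3702/14.6 = 253.5616.
With fpc, (1 − n/N)·s²/n ≤ D requires n ≥ n₀/(1 + n₀/N) = 253.5616/(1 + 253.5616/5661) = 242.6912.
Rounding up, n = 243.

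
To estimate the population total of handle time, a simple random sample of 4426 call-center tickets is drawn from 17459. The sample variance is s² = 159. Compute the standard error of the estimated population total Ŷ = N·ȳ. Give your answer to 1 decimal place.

Var(Ŷ) = N²·Var(ȳ) = N²·(1 − n/N)·s²/n.
f = 4426/17459 = 0.25350822; Var(ȳ) = 0.74649178·159/4426 = 0.026817034.
Var(Ŷ) = 17459² · 0.026817034 = 8.1742793 × 10^6.
SE(Ŷ) = √(8.1742793 × 10^6) = 2859.1.

2859.1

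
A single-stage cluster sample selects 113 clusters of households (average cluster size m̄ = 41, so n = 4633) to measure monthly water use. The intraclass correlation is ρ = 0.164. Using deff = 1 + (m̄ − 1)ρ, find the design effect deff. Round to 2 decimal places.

deff = 1 + (41 − 1)·0.164 = 1 + 6.56 = 7.56.

7.56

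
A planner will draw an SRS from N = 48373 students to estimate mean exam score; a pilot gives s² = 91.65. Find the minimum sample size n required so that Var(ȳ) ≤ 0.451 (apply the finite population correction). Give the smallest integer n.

Without fpc, n₀ = s²/D = 91.65/0.451 = 203.2151.
With fpc, (1 − n/N)·s²/n ≤ D requires n ≥ n₀/(1 + n₀/N) = 203.2151/(1 + 203.2151/48373) = 202.3650.
Rounding up, n = 203.

203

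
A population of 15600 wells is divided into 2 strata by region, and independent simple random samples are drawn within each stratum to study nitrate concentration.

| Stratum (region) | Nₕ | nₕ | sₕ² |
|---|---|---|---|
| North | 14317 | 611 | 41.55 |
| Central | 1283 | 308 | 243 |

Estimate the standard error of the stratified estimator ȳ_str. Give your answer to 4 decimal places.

0.2427

Var(ȳ_str) = Σₕ Wₕ²(1 − fₕ)sₕ²/nₕ with Wₕ = Nₕ/N, N = 15600.
North: Wₕ = 0.91775641; term = 0.91775641²·(1 − 0.04267654)·41.55/611 = 0.054833172.
Central: Wₕ = 0.08224359; term = 0.08224359²·(1 − 0.24006235)·243/308 = 0.0040554368.
Sum = 0.058888609.
SE = √(0.058888609) = 0.2427.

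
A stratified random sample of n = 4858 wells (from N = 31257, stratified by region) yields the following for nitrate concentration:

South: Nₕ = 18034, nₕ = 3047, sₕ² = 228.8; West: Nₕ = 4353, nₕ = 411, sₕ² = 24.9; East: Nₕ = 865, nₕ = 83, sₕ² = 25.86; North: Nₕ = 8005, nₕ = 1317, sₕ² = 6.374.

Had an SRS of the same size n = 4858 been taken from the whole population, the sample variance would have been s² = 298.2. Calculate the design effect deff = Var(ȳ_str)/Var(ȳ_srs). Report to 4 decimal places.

Var(ȳ_str) = Σ Wₕ²(1−fₕ)sₕ²/nₕ with Wₕ = Nₕ/31257:
  South: (18034/31257)²·(1−3047/18034)·228.8/3047 = 0.020772834
  West: (4353/31257)²·(1−411/4353)·24.9/411 = 0.0010640652
  East: (865/31257)²·(1−83/865)·25.86/83 = 2.1571418 × 10^-4
  North: (8005/31257)²·(1−1317/8005)·6.374/1317 = 2.6520964 × 10^-4
  → Var(ȳ_str) = 0.022317823.
Var(ȳ_srs) = (1 − 4858/31257)·298.2/4858 = 0.051843022.
deff = 0.022317823 / 0.051843022 = 0.4305.

0.4305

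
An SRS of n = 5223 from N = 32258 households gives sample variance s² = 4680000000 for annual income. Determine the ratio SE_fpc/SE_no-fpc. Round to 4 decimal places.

f = n/N = 5223/32258 = 0.16191332.
SE_no-fpc = √(s²/n) = 946.59218; SE_fpc = √((1−f)s²/n) = 866.57745.
Ratio = √(1−f) = 0.91547074.

0.9155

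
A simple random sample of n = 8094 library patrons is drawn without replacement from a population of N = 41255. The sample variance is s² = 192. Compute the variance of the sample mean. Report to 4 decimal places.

Under SRS without replacement, Var(ȳ) = (1 − f)·s²/n with f = n/N = 8094/41255 = 0.19619440.
Var(ȳ) = (1 − 0.19619440)·192/8094 = 0.80380560·0.023721275 = 0.019067294.

0.0191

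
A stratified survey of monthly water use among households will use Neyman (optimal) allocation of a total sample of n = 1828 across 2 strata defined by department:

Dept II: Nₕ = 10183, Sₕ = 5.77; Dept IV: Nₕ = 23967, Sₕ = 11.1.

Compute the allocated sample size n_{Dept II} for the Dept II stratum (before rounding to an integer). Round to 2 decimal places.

330.69

Neyman allocation: nₕ = n·NₕSₕ / Σⱼ NⱼSⱼ.
Σ NⱼSⱼ = 10183·5.77 + 23967·11.1 = 324789.61.
n_{Dept II} = 1828·10183·5.77 / 324789.61 = 330.69.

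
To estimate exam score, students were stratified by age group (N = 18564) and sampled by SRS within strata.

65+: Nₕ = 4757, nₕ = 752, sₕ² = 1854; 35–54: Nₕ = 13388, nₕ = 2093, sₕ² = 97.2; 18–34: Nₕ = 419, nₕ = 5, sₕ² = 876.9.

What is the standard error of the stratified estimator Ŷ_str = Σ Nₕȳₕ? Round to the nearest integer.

Var(Ŷ_str) = Σₕ Nₕ²(1 − fₕ)sₕ²/nₕ.
65+: 4757²·(1 − 752/4757)·1854/752 = 4.6970757 × 10^7.
35–54: 13388²·(1 − 2093/13388)·97.2/2093 = 7.0226169 × 10^6.
18–34: 419²·(1 − 5/419)·876.9/5 = 3.0422467 × 10^7.
Sum = 8.4415841 × 10^7.
SE = √(8.4415841 × 10^7) = 9188.

9188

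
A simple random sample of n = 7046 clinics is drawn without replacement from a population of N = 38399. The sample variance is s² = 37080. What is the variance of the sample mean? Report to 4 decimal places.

Under SRS without replacement, Var(ȳ) = (1 − f)·s²/n with f = n/N = 7046/38399 = 0.18349436.
Var(ȳ) = (1 − 0.18349436)·37080/7046 = 0.81650564·5.2625603 = 4.2969102.

4.2969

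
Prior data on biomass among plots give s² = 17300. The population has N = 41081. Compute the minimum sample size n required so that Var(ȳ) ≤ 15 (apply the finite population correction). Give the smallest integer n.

Without fpc, n₀ = s²/D = 17300/15 = 1153.3333.
With fpc, (1 − n/N)·s²/n ≤ D requires n ≥ n₀/(1 + n₀/N) = 1153.3333/(1 + 1153.3333/41081) = 1121.8381.
Rounding up, n = 1122.

1122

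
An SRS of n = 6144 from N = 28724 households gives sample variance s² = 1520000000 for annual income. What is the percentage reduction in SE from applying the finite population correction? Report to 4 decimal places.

11.3376

f = n/N = 6144/28724 = 0.21389779.
SE_no-fpc = √(s²/n) = 497.38902; SE_fpc = √((1−f)s²/n) = 440.99707.
Ratio = √(1−f) = 0.88662405. Reduction = 100·(1 − 0.88662405) = 11.3376%.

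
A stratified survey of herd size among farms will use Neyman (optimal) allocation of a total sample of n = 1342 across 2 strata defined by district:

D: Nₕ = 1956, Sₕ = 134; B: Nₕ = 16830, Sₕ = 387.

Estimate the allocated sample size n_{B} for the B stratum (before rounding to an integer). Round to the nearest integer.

1290

Neyman allocation: nₕ = n·NₕSₕ / Σⱼ NⱼSⱼ.
Σ NⱼSⱼ = 1956·134 + 16830·387 = 6.775314 × 10^6.
n_{B} = 1342·16830·387 / (6.775314 × 10^6) = 1290.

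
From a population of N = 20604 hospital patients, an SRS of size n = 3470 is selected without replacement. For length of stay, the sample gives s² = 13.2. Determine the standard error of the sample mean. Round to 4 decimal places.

0.0562

Under SRS without replacement, Var(ȳ) = (1 − f)·s²/n with f = n/N = 3470/20604 = 0.16841390.
Var(ȳ) = (1 − 0.16841390)·13.2/3470 = 0.83158610·0.0038040346 = 0.0031633823.
SE(ȳ) = √(0.0031633823) = 0.0562.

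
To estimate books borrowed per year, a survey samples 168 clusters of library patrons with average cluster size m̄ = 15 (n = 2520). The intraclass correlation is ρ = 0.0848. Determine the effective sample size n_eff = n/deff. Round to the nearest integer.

1152

deff = 1 + (15 − 1)·0.0848 = 1 + 1.1872 = 2.1872.
n_eff = 2520 / 2.1872 = 1152.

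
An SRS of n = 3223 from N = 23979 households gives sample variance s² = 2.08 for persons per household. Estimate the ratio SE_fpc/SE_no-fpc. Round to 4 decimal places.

0.9304

f = n/N = 3223/23979 = 0.13440927.
SE_no-fpc = √(s²/n) = 0.025403966; SE_fpc = √((1−f)s²/n) = 0.02363512.
Ratio = √(1−f) = 0.93037128.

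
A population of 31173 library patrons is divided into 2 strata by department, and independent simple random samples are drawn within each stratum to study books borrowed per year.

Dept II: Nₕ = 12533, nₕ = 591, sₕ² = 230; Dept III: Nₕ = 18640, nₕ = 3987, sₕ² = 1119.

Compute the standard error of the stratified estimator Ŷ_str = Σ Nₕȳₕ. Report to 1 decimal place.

11614.8

Var(Ŷ_str) = Σₕ Nₕ²(1 − fₕ)sₕ²/nₕ.
Dept II: 12533²·(1 − 591/12533)·230/591 = 5.8246852 × 10^7.
Dept III: 18640²·(1 − 3987/18640)·1119/3987 = 7.6657792 × 10^7.
Sum = 1.3490464 × 10^8.
SE = √(1.3490464 × 10^8) = 11614.8.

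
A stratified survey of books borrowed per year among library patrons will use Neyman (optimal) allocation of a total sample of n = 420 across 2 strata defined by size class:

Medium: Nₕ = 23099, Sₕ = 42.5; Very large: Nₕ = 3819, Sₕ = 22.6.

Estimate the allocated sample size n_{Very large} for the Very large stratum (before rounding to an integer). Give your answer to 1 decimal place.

Neyman allocation: nₕ = n·NₕSₕ / Σⱼ NⱼSⱼ.
Σ NⱼSⱼ = 23099·42.5 + 3819·22.6 = 1.0680169 × 10^6.
n_{Very large} = 420·3819·22.6 / (1.0680169 × 10^6) = 33.9.

33.9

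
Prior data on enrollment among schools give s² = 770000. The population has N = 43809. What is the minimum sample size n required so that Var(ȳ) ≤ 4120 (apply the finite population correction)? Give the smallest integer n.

187

Without fpc, n₀ = s²/D = 770000/4120 = 186.8932.
With fpc, (1 − n/N)·s²/n ≤ D requires n ≥ n₀/(1 + n₀/N) = 186.8932/(1 + 186.8932/43809) = 186.0993.
Rounding up, n = 187.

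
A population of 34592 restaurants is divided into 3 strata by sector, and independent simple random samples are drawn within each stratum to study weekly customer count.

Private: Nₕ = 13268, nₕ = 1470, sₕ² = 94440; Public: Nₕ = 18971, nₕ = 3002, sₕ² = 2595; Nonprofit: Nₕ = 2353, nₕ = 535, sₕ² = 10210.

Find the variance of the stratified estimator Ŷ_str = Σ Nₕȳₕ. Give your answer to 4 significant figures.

Var(Ŷ_str) = Σₕ Nₕ²(1 − fₕ)sₕ²/nₕ.
Private: 13268²·(1 − 1470/13268)·94440/1470 = 1.0056631 × 10^10.
Public: 18971²·(1 − 3002/18971)·2595/3002 = 2.6187535 × 10^8.
Nonprofit: 2353²·(1 − 535/2353)·10210/535 = 8.1637137 × 10^7.
Sum = 1.0400143 × 10^10.

1.040 × 10^10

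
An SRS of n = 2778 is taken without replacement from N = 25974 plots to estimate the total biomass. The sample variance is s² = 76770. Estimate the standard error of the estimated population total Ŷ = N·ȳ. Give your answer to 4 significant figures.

129000

Var(Ŷ) = N²·Var(ȳ) = N²·(1 − n/N)·s²/n.
f = 2778/25974 = 0.10695311; Var(ȳ) = 0.89304689·76770/2778 = 24.679341.
Var(Ŷ) = 25974² · 24.679341 = 1.6649885 × 10^10.
SE(Ŷ) = √(1.6649885 × 10^10) = 129000.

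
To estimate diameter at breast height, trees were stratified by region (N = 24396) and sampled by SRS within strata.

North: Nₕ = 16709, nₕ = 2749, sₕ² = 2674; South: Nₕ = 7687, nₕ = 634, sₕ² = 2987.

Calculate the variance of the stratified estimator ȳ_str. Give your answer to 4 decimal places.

0.8104

Var(ȳ_str) = Σₕ Wₕ²(1 − fₕ)sₕ²/nₕ with Wₕ = Nₕ/N, N = 24396.
North: Wₕ = 0.68490736; term = 0.68490736²·(1 − 0.16452211)·2674/2749 = 0.38122844.
South: Wₕ = 0.31509264; term = 0.31509264²·(1 − 0.08247691)·2987/634 = 0.42918.
Sum = 0.81040844.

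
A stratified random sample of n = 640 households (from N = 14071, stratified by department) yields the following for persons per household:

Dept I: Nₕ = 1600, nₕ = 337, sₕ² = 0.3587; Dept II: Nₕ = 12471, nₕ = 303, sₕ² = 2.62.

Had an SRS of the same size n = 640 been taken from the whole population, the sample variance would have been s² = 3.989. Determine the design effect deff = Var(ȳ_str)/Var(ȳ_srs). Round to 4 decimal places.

Var(ȳ_str) = Σ Wₕ²(1−fₕ)sₕ²/nₕ with Wₕ = Nₕ/14071:
  Dept I: (1600/14071)²·(1−337/1600)·0.3587/337 = 1.0863628 × 10^-5
  Dept II: (12471/14071)²·(1−303/12471)·2.62/303 = 0.0066271869
  → Var(ȳ_str) = 0.0066380505.
Var(ȳ_srs) = (1 − 640/14071)·3.989/640 = 0.0059493216.
deff = 0.0066380505 / 0.0059493216 = 1.1158.

1.1158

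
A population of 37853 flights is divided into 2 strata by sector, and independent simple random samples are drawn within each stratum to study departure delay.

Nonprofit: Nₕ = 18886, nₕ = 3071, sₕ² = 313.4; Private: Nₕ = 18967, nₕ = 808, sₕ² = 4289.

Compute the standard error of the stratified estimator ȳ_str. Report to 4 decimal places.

1.1390

Var(ȳ_str) = Σₕ Wₕ²(1 − fₕ)sₕ²/nₕ with Wₕ = Nₕ/N, N = 37853.
Nonprofit: Wₕ = 0.49893007; term = 0.49893007²·(1 − 0.16260722)·313.4/3071 = 0.021272951.
Private: Wₕ = 0.50106993; term = 0.50106993²·(1 − 0.04260031)·4289/808 = 1.2759529.
Sum = 1.2972259.
SE = √(1.2972259) = 1.1390.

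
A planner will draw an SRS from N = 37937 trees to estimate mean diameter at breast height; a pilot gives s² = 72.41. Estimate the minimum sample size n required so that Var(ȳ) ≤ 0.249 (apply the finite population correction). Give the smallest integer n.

289

Without fpc, n₀ = s²/D = 72.41/0.249 = 290.8032.
With fpc, (1 − n/N)·s²/n ≤ D requires n ≥ n₀/(1 + n₀/N) = 290.8032/(1 + 290.8032/37937) = 288.5910.
Rounding up, n = 289.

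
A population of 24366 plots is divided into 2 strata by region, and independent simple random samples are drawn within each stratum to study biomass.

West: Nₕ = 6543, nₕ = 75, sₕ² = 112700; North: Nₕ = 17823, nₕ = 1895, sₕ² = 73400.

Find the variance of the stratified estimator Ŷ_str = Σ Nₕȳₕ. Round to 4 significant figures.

Var(Ŷ_str) = Σₕ Nₕ²(1 − fₕ)sₕ²/nₕ.
West: 6543²·(1 − 75/6543)·112700/75 = 6.359304 × 10^10.
North: 17823²·(1 − 1895/17823)·73400/1895 = 1.0995852 × 10^10.
Sum = 7.4588892 × 10^10.

7.459 × 10^10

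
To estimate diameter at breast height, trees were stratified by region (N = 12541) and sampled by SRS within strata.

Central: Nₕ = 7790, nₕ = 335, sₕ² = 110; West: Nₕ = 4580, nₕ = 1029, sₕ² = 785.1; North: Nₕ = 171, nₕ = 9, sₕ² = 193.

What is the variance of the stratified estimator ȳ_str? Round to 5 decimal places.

0.20392

Var(ȳ_str) = Σₕ Wₕ²(1 − fₕ)sₕ²/nₕ with Wₕ = Nₕ/N, N = 12541.
Central: Wₕ = 0.62116259; term = 0.62116259²·(1 − 0.04300385)·110/335 = 0.12124634.
West: Wₕ = 0.36520214; term = 0.36520214²·(1 − 0.22467249)·785.1/1029 = 0.078897168.
North: Wₕ = 0.01363528; term = 0.01363528²·(1 − 0.05263158)·193/9 = 0.003777127.
Sum = 0.20392064.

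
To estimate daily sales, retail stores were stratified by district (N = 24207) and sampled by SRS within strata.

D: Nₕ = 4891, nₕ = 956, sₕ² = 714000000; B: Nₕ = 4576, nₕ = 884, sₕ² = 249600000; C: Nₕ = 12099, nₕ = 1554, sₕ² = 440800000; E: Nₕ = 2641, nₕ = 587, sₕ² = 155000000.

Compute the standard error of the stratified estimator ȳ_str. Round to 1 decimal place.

Var(ȳ_str) = Σₕ Wₕ²(1 − fₕ)sₕ²/nₕ with Wₕ = Nₕ/N, N = 24207.
D: Wₕ = 0.20204899; term = 0.20204899²·(1 − 0.19546105)·714000000/956 = 24530.182.
B: Wₕ = 0.18903623; term = 0.18903623²·(1 − 0.19318182)·249600000/884 = 8140.6313.
C: Wₕ = 0.49981410; term = 0.49981410²·(1 − 0.12844037)·440800000/1554 = 61759.631.
E: Wₕ = 0.10910067; term = 0.10910067²·(1 − 0.22226429)·155000000/587 = 2444.4463.
Sum = 96874.891.
SE = √(96874.891) = 311.2.

311.2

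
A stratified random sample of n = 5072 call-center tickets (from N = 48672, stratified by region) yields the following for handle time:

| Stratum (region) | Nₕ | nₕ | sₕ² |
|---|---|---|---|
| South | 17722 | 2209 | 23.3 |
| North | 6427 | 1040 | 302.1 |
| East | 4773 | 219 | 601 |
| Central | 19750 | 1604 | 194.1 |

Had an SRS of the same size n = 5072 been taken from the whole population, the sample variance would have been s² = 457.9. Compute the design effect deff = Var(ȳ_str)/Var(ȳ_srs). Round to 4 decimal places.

Var(ȳ_str) = Σ Wₕ²(1−fₕ)sₕ²/nₕ with Wₕ = Nₕ/48672:
  South: (17722/48672)²·(1−2209/17722)·23.3/2209 = 0.0012240815
  North: (6427/48672)²·(1−1040/6427)·302.1/1040 = 0.0042453576
  East: (4773/48672)²·(1−219/4773)·601/219 = 0.025180041
  Central: (19750/48672)²·(1−1604/19750)·194.1/1604 = 0.018306731
  → Var(ȳ_str) = 0.048956211.
Var(ȳ_srs) = (1 − 5072/48672)·457.9/5072 = 0.080872095.
deff = 0.048956211 / 0.080872095 = 0.6054.

0.6054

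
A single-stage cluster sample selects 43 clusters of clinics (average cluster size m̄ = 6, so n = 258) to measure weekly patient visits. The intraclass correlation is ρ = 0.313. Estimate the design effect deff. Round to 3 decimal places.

2.565

deff = 1 + (6 − 1)·0.313 = 1 + 1.565 = 2.565.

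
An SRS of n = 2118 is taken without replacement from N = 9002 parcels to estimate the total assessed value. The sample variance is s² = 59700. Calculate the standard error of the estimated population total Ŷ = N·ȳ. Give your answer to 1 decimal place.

Var(Ŷ) = N²·Var(ȳ) = N²·(1 − n/N)·s²/n.
f = 2118/9002 = 0.23528105; Var(ȳ) = 0.76471895·59700/2118 = 21.555109.
Var(Ŷ) = 9002² · 21.555109 = 1.7467399 × 10^9.
SE(Ŷ) = √(1.7467399 × 10^9) = 41794.0.

41794.0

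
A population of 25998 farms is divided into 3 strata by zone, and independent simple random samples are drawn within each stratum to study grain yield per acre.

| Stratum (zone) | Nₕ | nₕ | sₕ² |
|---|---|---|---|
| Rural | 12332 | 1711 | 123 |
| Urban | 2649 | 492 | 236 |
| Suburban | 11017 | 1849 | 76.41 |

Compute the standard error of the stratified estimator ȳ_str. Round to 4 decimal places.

Var(ȳ_str) = Σₕ Wₕ²(1 − fₕ)sₕ²/nₕ with Wₕ = Nₕ/N, N = 25998.
Rural: Wₕ = 0.47434418; term = 0.47434418²·(1 − 0.13874473)·123/1711 = 0.013930739.
Urban: Wₕ = 0.10189245; term = 0.10189245²·(1 − 0.18573046)·236/492 = 0.0040550772.
Suburban: Wₕ = 0.42376337; term = 0.42376337²·(1 − 0.16783153)·76.41/1849 = 0.0061754892.
Sum = 0.024161305.
SE = √(0.024161305) = 0.1554.

0.1554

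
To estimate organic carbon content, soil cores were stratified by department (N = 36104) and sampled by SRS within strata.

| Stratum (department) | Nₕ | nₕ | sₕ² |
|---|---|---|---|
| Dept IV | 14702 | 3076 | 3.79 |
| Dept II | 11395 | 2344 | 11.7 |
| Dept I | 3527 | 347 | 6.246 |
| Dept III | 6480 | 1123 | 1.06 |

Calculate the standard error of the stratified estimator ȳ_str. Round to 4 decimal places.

0.0271

Var(ȳ_str) = Σₕ Wₕ²(1 − fₕ)sₕ²/nₕ with Wₕ = Nₕ/N, N = 36104.
Dept IV: Wₕ = 0.40721250; term = 0.40721250²·(1 − 0.20922323)·3.79/3076 = 1.6156563 × 10^-4.
Dept II: Wₕ = 0.31561600; term = 0.31561600²·(1 − 0.20570426)·11.7/2344 = 3.9493762 × 10^-4.
Dept I: Wₕ = 0.09769001; term = 0.09769001²·(1 − 0.09838390)·6.246/347 = 1.5487968 × 10^-4.
Dept III: Wₕ = 0.17948150; term = 0.17948150²·(1 − 0.17330247)·1.06/1123 = 2.5136923 × 10^-5.
Sum = 7.3651985 × 10^-4.
SE = √(7.3651985 × 10^-4) = 0.0271.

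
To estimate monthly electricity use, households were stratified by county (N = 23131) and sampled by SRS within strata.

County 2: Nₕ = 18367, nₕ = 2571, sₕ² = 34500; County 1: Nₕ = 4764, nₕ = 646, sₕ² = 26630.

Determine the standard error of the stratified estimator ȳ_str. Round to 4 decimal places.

2.9644

Var(ȳ_str) = Σₕ Wₕ²(1 − fₕ)sₕ²/nₕ with Wₕ = Nₕ/N, N = 23131.
County 2: Wₕ = 0.79404263; term = 0.79404263²·(1 − 0.13997931)·34500/2571 = 7.2763495.
County 1: Wₕ = 0.20595737; term = 0.20595737²·(1 − 0.13560034)·26630/646 = 1.5114992.
Sum = 8.7878487.
SE = √(8.7878487) = 2.9644.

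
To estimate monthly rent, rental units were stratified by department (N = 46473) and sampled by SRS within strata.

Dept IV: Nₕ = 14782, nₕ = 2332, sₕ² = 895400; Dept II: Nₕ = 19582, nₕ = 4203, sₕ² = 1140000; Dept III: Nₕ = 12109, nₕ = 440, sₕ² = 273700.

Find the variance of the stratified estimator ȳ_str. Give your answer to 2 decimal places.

111.24

Var(ȳ_str) = Σₕ Wₕ²(1 − fₕ)sₕ²/nₕ with Wₕ = Nₕ/N, N = 46473.
Dept IV: Wₕ = 0.31807716; term = 0.31807716²·(1 − 0.15775944)·895400/2332 = 32.718221.
Dept II: Wₕ = 0.42136294; term = 0.42136294²·(1 − 0.21463589)·1140000/4203 = 37.820667.
Dept III: Wₕ = 0.26055989; term = 0.26055989²·(1 − 0.03633661)·273700/440 = 40.697021.
Sum = 111.23591.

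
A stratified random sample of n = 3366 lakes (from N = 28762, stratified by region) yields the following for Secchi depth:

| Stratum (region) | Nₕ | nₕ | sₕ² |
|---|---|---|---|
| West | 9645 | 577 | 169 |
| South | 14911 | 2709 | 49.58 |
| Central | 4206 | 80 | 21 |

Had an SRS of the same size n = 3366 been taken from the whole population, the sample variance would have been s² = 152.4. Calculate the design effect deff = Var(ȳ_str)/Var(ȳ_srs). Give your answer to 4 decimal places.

1.0130

Var(ȳ_str) = Σ Wₕ²(1−fₕ)sₕ²/nₕ with Wₕ = Nₕ/28762:
  West: (9645/28762)²·(1−577/9645)·169/577 = 0.030966097
  South: (14911/28762)²·(1−2709/14911)·49.58/2709 = 0.0040252897
  Central: (4206/28762)²·(1−80/4206)·21/80 = 0.0055066774
  → Var(ȳ_str) = 0.040498064.
Var(ȳ_srs) = (1 − 3366/28762)·152.4/3366 = 0.039977634.
deff = 0.040498064 / 0.039977634 = 1.0130.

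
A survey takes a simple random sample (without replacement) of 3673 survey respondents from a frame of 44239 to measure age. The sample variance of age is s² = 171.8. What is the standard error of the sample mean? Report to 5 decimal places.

Under SRS without replacement, Var(ȳ) = (1 − f)·s²/n with f = n/N = 3673/44239 = 0.08302629.
Var(ȳ) = (1 − 0.08302629)·171.8/3673 = 0.91697371·0.046773754 = 0.042890303.
SE(ȳ) = √(0.042890303) = 0.20710.

0.20710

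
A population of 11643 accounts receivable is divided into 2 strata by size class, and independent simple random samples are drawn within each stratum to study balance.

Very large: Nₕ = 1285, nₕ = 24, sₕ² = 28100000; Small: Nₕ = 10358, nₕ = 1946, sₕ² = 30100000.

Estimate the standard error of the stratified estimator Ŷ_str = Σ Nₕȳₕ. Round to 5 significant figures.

1.8014 × 10^6

Var(Ŷ_str) = Σₕ Nₕ²(1 − fₕ)sₕ²/nₕ.
Very large: 1285²·(1 − 24/1285)·28100000/24 = 1.8972008 × 10^12.
Small: 10358²·(1 − 1946/10358)·30100000/1946 = 1.3477174 × 10^12.
Sum = 3.2449182 × 10^12.
SE = √(3.2449182 × 10^12) = 1.8014 × 10^6.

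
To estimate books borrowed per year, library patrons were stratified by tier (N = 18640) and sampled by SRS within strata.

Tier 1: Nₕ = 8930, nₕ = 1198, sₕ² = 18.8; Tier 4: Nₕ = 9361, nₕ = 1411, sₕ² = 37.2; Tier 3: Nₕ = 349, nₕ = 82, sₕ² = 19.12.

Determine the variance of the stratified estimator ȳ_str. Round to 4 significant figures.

Var(ȳ_str) = Σₕ Wₕ²(1 − fₕ)sₕ²/nₕ with Wₕ = Nₕ/N, N = 18640.
Tier 1: Wₕ = 0.47907725; term = 0.47907725²·(1 − 0.13415454)·18.8/1198 = 0.0031185486.
Tier 4: Wₕ = 0.50219957; term = 0.50219957²·(1 − 0.15073176)·37.2/1411 = 0.005646944.
Tier 3: Wₕ = 0.01872318; term = 0.01872318²·(1 − 0.23495702)·19.12/82 = 6.2534389 × 10^-5.
Sum = 0.008828027.

0.008828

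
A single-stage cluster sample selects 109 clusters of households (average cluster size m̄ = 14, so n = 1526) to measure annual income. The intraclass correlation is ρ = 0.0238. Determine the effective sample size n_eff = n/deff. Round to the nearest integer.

deff = 1 + (14 − 1)·0.0238 = 1 + 0.3094 = 1.3094.
n_eff = 1526 / 1.3094 = 1165.

1165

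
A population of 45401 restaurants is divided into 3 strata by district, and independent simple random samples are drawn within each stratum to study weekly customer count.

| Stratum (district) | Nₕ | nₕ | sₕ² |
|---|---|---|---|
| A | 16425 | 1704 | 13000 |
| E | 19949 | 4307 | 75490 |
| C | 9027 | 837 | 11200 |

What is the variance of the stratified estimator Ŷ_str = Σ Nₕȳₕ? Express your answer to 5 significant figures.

8.3032 × 10^9

Var(Ŷ_str) = Σₕ Nₕ²(1 − fₕ)sₕ²/nₕ.
A: 16425²·(1 − 1704/16425)·13000/1704 = 1.8446605 × 10^9.
E: 19949²·(1 − 4307/19949)·75490/4307 = 5.4692524 × 10^9.
C: 9027²·(1 − 837/9027)·11200/837 = 9.8928155 × 10^8.
Sum = 8.3031945 × 10^9.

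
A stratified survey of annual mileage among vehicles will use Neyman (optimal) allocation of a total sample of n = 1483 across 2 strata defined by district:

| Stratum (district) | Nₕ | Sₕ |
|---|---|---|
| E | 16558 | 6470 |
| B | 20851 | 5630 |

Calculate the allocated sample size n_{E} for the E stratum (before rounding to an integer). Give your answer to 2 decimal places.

707.61

Neyman allocation: nₕ = n·NₕSₕ / Σⱼ NⱼSⱼ.
Σ NⱼSⱼ = 16558·6470 + 20851·5630 = 2.2452139 × 10^8.
n_{E} = 1483·16558·6470 / (2.2452139 × 10^8) = 707.61.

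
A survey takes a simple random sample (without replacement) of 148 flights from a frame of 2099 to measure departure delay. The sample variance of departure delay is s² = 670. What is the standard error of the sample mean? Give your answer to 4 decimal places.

Under SRS without replacement, Var(ȳ) = (1 − f)·s²/n with f = n/N = 148/2099 = 0.07050977.
Var(ȳ) = (1 − 0.07050977)·670/148 = 0.92949023·4.527027 = 4.2078274.
SE(ȳ) = √(4.2078274) = 2.0513.

2.0513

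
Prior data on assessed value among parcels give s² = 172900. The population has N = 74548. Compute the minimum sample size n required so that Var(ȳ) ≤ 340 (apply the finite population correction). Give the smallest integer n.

506

Without fpc, n₀ = s²/D = 172900/340 = 508.5294.
With fpc, (1 − n/N)·s²/n ≤ D requires n ≥ n₀/(1 + n₀/N) = 508.5294/(1 + 508.5294/74548) = 505.0840.
Rounding up, n = 506.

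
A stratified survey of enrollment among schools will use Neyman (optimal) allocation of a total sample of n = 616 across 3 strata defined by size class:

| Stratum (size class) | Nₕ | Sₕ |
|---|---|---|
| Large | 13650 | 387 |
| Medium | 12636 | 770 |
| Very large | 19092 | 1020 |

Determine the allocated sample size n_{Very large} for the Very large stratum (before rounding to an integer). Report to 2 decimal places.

Neyman allocation: nₕ = n·NₕSₕ / Σⱼ NⱼSⱼ.
Σ NⱼSⱼ = 13650·387 + 12636·770 + 19092·1020 = 3.448611 × 10^7.
n_{Very large} = 616·19092·1020 / (3.448611 × 10^7) = 347.85.

347.85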